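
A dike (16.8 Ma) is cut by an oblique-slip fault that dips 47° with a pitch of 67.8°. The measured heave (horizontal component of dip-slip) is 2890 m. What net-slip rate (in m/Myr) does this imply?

dip-slip = heave / cos(dip) = 2890 / cos(47°) = 4238 m
net slip = dip-slip / sin(rake) = 4238 / sin(67.8°) = 4577 m
rate = 4577 m / 16.8 Ma = 0.000272 m/yr = 272 m/Myr

272 m/Myr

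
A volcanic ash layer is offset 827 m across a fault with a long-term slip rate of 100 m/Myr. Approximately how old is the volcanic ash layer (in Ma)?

age = offset / rate = 827 m / (100 m/Myr) = 8.27e+06 yr = 8.27 Ma

8.27 Ma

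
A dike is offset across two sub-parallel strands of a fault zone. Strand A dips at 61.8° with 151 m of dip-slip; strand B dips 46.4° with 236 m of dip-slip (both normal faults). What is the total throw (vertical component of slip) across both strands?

throw_A = 151 × sin(61.8°) = 133.1 m
throw_B = 236 × sin(46.4°) = 170.9 m
total = 133.1 + 170.9 = 304 m

304 m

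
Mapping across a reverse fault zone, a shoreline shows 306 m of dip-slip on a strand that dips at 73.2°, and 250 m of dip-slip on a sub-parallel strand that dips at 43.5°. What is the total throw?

throw_A = 306 × sin(73.2°) = 292.9 m
throw_B = 250 × sin(43.5°) = 172.1 m
total = 292.9 + 172.1 = 465 m

465 m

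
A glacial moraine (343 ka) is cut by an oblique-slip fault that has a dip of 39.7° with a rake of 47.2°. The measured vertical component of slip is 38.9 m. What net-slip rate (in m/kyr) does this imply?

dip-slip = throw / sin(dip) = 38.9 / sin(39.7°) = 60.90 m
net slip = dip-slip / sin(rake) = 60.90 / sin(47.2°) = 83 m
rate = 83 m / 343 ka = 0.000242 m/yr = 0.242 m/kyr

0.242 m/kyr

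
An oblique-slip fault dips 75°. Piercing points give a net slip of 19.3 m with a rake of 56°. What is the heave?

dip-slip = net slip × sin(rake) = 19.3 m × sin(56°) = 16 m
heave = dip-slip × cos(dip) = 16 × cos(75°) = 4.14 m

4.14 m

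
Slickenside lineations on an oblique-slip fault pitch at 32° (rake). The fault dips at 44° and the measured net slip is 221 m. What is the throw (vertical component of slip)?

dip-slip = net slip × sin(rake) = 221 m × sin(32°) = 117.1 m
throw = dip-slip × sin(dip) = 117.1 × sin(44°) = 81.4 m

81.4 m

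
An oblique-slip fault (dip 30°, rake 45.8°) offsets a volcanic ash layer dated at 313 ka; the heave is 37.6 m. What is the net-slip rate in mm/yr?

0.193 mm/yr

dip-slip = heave / cos(dip) = 37.6 / cos(30°) = 43.42 m
net slip = dip-slip / sin(rake) = 43.42 / sin(45.8°) = 60.56 m
rate = 60.56 m / 313 ka = 0.000193 m/yr = 0.193 mm/yr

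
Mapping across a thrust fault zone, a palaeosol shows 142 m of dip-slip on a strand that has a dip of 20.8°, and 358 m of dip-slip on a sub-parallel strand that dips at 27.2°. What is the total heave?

451 m

heave_A = 142 × cos(20.8°) = 132.7 m
heave_B = 358 × cos(27.2°) = 318.4 m
total = 132.7 + 318.4 = 451 m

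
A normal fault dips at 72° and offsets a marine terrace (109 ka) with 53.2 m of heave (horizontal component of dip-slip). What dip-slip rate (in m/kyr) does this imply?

1.58 m/kyr

dip-slip = heave / cos(dip) = 53.2 m / cos(72°) = 172.2 m
rate = 172.2 m / 109 ka = 0.00158 m/yr = 1.58 m/kyr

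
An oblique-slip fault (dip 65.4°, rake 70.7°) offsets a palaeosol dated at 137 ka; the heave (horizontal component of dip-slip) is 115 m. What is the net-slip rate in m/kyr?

dip-slip = heave / cos(dip) = 115 / cos(65.4°) = 276.3 m
net slip = dip-slip / sin(rake) = 276.3 / sin(70.7°) = 292.7 m
rate = 292.7 m / 137 ka = 0.00214 m/yr = 2.14 m/kyr

2.14 m/kyr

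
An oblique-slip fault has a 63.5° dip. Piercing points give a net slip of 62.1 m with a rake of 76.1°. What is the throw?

dip-slip = net slip × sin(rake) = 62.1 m × sin(76.1°) = 60.28 m
throw = dip-slip × sin(dip) = 60.28 × sin(63.5°) = 53.9 m

53.9 m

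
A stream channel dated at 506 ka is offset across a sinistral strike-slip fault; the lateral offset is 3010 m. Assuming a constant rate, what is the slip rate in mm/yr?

5.95 mm/yr

rate = 3010 m / 506 ka = 0.00595 m/yr = 5.95 mm/yr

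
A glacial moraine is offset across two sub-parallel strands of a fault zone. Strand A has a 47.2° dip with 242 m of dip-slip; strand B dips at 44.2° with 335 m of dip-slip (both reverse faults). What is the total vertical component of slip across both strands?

throw_A = 242 × sin(47.2°) = 177.6 m
throw_B = 335 × sin(44.2°) = 233.6 m
total = 177.6 + 233.6 = 411 m

411 m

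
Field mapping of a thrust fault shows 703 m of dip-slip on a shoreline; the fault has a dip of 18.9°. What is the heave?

665 m

heave = dip-slip × cos(dip) = 703 m × cos(18.9°) = 665 m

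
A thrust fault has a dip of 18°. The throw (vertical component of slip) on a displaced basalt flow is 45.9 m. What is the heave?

141 m

heave = throw / tan(dip) = 45.9 / tan(18°) = 141 m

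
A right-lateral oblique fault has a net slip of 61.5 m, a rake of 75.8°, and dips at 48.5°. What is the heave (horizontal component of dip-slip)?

39.5 m

dip-slip = net slip × sin(rake) = 61.5 m × sin(75.8°) = 59.62 m
heave = dip-slip × cos(dip) = 59.62 × cos(48.5°) = 39.5 m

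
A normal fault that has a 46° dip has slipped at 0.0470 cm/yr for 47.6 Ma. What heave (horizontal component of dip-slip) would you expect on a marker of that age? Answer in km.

dip-slip = rate × time = 0.0470 cm/yr × 47.6 Ma = 22370 m
heave = dip-slip × cos(dip) = 22370 × cos(46°) = 15500 m = 15.5 km

15.5 km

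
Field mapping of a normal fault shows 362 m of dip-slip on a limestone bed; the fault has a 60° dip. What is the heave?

heave = dip-slip × cos(dip) = 362 m × cos(60°) = 181 m

181 m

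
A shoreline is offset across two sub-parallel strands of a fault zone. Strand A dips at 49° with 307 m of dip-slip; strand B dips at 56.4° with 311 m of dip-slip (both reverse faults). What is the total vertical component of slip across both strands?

491 m

throw_A = 307 × sin(49°) = 231.7 m
throw_B = 311 × sin(56.4°) = 259 m
total = 231.7 + 259 = 491 m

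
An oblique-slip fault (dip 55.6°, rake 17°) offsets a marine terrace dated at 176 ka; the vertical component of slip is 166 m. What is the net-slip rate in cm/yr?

0.391 cm/yr

dip-slip = throw / sin(dip) = 166 / sin(55.6°) = 201.2 m
net slip = dip-slip / sin(rake) = 201.2 / sin(17°) = 688.1 m
rate = 688.1 m / 176 ka = 0.00391 m/yr = 0.391 cm/yr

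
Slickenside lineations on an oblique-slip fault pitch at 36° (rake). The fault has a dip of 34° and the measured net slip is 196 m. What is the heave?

dip-slip = net slip × sin(rake) = 196 m × sin(36°) = 115.2 m
heave = dip-slip × cos(dip) = 115.2 × cos(34°) = 95.5 m

95.5 m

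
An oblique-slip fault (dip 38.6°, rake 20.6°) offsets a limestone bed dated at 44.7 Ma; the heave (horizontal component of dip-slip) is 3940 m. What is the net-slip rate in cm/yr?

0.0321 cm/yr

dip-slip = heave / cos(dip) = 3940 / cos(38.6°) = 5041 m
net slip = dip-slip / sin(rake) = 5041 / sin(20.6°) = 14330 m
rate = 14330 m / 44.7 Ma = 0.000321 m/yr = 0.0321 cm/yr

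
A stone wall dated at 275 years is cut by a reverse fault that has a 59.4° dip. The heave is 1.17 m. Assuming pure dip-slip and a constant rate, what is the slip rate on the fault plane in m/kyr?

dip-slip = heave / cos(dip) = 1.17 m / cos(59.4°) = 2.298 m
rate = 2.298 m / 275 years = 0.00836 m/yr = 8.36 m/kyr

8.36 m/kyr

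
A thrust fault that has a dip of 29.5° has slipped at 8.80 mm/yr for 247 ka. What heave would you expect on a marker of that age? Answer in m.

1890 m

dip-slip = rate × time = 8.80 mm/yr × 247 ka = 2174 m
heave = dip-slip × cos(dip) = 2174 × cos(29.5°) = 1890 m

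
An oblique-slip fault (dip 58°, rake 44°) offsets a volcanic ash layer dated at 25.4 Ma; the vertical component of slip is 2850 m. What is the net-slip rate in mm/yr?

0.190 mm/yr

dip-slip = throw / sin(dip) = 2850 / sin(58°) = 3361 m
net slip = dip-slip / sin(rake) = 3361 / sin(44°) = 4838 m
rate = 4838 m / 25.4 Ma = 0.000190 m/yr = 0.190 mm/yr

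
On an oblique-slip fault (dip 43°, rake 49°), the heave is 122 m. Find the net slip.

221 m

dip-slip = heave / cos(dip) = 122 / cos(43°) = 166.8 m
net slip = dip-slip / sin(rake) = 166.8 / sin(49°) = 221 m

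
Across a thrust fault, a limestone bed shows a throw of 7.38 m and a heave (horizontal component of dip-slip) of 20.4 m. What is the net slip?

21.7 m

net slip = √(throw² + heave²) = √(7.38² + 20.4²) = 21.7 m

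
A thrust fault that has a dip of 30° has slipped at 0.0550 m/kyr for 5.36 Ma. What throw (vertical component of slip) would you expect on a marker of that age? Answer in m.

dip-slip = rate × time = 0.0550 m/kyr × 5.36 Ma = 294.8 m
throw = dip-slip × sin(dip) = 294.8 × sin(30°) = 147 m

147 m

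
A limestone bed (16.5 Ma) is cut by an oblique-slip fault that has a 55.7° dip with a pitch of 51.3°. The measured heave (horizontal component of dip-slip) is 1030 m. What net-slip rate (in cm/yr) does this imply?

dip-slip = heave / cos(dip) = 1030 / cos(55.7°) = 1828 m
net slip = dip-slip / sin(rake) = 1828 / sin(51.3°) = 2342 m
rate = 2342 m / 16.5 Ma = 0.000142 m/yr = 0.0142 cm/yr

0.0142 cm/yr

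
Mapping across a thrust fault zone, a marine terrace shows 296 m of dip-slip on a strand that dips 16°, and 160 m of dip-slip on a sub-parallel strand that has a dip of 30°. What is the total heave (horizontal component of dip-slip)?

423 m

heave_A = 296 × cos(16°) = 284.5 m
heave_B = 160 × cos(30°) = 138.6 m
total = 284.5 + 138.6 = 423 m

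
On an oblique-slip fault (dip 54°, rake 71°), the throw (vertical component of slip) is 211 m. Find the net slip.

276 m

dip-slip = throw / sin(dip) = 211 / sin(54°) = 260.8 m
net slip = dip-slip / sin(rake) = 260.8 / sin(71°) = 276 m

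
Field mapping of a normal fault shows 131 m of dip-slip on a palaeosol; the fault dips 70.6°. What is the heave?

43.5 m

heave = dip-slip × cos(dip) = 131 m × cos(70.6°) = 43.5 m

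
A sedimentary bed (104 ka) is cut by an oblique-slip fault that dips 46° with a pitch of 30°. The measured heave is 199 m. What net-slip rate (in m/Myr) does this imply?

dip-slip = heave / cos(dip) = 199 / cos(46°) = 286.5 m
net slip = dip-slip / sin(rake) = 286.5 / sin(30°) = 572.9 m
rate = 572.9 m / 104 ka = 0.00551 m/yr = 5510 m/Myr

5510 m/Myr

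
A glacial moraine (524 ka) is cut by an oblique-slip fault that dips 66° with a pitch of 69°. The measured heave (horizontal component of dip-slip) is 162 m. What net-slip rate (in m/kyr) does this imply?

0.814 m/kyr

dip-slip = heave / cos(dip) = 162 / cos(66°) = 398.3 m
net slip = dip-slip / sin(rake) = 398.3 / sin(69°) = 426.6 m
rate = 426.6 m / 524 ka = 0.000814 m/yr = 0.814 m/kyr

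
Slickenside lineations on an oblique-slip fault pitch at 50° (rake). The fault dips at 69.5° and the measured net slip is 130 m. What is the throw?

dip-slip = net slip × sin(rake) = 130 m × sin(50°) = 99.59 m
throw = dip-slip × sin(dip) = 99.59 × sin(69.5°) = 93.3 m

93.3 m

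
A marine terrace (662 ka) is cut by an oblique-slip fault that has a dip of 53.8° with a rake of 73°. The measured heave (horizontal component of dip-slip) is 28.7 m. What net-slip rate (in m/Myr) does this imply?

76.8 m/Myr

dip-slip = heave / cos(dip) = 28.7 / cos(53.8°) = 48.59 m
net slip = dip-slip / sin(rake) = 48.59 / sin(73°) = 50.81 m
rate = 50.81 m / 662 ka = 0.0000768 m/yr = 76.8 m/Myr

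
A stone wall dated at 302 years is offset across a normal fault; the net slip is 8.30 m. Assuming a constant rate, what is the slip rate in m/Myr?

27500 m/Myr

rate = 8.30 m / 302 years = 0.0275 m/yr = 27500 m/Myr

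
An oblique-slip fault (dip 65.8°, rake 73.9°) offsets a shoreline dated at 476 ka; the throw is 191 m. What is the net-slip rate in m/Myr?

458 m/Myr

dip-slip = throw / sin(dip) = 191 / sin(65.8°) = 209.4 m
net slip = dip-slip / sin(rake) = 209.4 / sin(73.9°) = 218 m
rate = 218 m / 476 ka = 0.000458 m/yr = 458 m/Myr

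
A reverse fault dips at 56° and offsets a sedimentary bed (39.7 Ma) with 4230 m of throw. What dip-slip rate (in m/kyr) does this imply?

dip-slip = throw / sin(dip) = 4230 m / sin(56°) = 5102 m
rate = 5102 m / 39.7 Ma = 0.000129 m/yr = 0.129 m/kyr

0.129 m/kyr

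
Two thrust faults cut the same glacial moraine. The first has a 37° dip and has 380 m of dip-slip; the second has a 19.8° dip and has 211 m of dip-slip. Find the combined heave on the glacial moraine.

heave_A = 380 × cos(37°) = 303.5 m
heave_B = 211 × cos(19.8°) = 198.5 m
total = 303.5 + 198.5 = 502 m

502 m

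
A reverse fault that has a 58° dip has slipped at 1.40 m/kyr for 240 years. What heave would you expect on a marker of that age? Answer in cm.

17.8 cm

dip-slip = rate × time = 1.40 m/kyr × 240 years = 0.3360 m
heave = dip-slip × cos(dip) = 0.3360 × cos(58°) = 0.178 m = 17.8 cm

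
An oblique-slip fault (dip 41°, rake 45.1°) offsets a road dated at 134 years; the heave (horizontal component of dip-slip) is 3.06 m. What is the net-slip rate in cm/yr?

4.27 cm/yr

dip-slip = heave / cos(dip) = 3.06 / cos(41°) = 4.055 m
net slip = dip-slip / sin(rake) = 4.055 / sin(45.1°) = 5.724 m
rate = 5.724 m / 134 years = 0.0427 m/yr = 4.27 cm/yr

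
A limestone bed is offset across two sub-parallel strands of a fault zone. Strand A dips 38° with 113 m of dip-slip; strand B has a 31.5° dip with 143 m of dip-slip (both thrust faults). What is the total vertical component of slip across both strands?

144 m

throw_A = 113 × sin(38°) = 69.57 m
throw_B = 143 × sin(31.5°) = 74.72 m
total = 69.57 + 74.72 = 144 m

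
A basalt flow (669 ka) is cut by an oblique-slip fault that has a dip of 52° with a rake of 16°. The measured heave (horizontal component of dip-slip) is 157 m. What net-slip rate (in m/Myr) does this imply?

1380 m/Myr

dip-slip = heave / cos(dip) = 157 / cos(52°) = 255 m
net slip = dip-slip / sin(rake) = 255 / sin(16°) = 925.2 m
rate = 925.2 m / 669 ka = 0.00138 m/yr = 1380 m/Myr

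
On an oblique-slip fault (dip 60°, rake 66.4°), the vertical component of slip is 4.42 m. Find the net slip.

dip-slip = throw / sin(dip) = 4.42 / sin(60°) = 5.104 m
net slip = dip-slip / sin(rake) = 5.104 / sin(66.4°) = 5.57 m

5.57 m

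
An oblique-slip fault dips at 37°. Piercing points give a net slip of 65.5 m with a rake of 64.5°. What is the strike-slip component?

strike-slip = net slip × cos(rake) = 65.5 m × cos(64.5°) = 28.2 m

28.2 m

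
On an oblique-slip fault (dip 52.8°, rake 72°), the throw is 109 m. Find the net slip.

dip-slip = throw / sin(dip) = 109 / sin(52.8°) = 136.8 m
net slip = dip-slip / sin(rake) = 136.8 / sin(72°) = 144 m

144 m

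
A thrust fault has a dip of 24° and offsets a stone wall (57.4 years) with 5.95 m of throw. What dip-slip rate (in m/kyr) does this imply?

dip-slip = throw / sin(dip) = 5.95 m / sin(24°) = 14.63 m
rate = 14.63 m / 57.4 years = 0.255 m/yr = 255 m/kyr

255 m/kyr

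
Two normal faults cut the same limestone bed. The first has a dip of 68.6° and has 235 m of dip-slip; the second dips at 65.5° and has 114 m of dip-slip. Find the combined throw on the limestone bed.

323 m

throw_A = 235 × sin(68.6°) = 218.8 m
throw_B = 114 × sin(65.5°) = 103.7 m
total = 218.8 + 103.7 = 323 m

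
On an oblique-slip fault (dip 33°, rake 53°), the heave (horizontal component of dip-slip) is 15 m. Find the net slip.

22.4 m

dip-slip = heave / cos(dip) = 15 / cos(33°) = 17.89 m
net slip = dip-slip / sin(rake) = 17.89 / sin(53°) = 22.4 m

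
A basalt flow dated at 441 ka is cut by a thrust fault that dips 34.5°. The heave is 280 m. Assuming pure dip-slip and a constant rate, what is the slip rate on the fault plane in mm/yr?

dip-slip = heave / cos(dip) = 280 m / cos(34.5°) = 339.8 m
rate = 339.8 m / 441 ka = 0.000770 m/yr = 0.770 mm/yr

0.770 mm/yr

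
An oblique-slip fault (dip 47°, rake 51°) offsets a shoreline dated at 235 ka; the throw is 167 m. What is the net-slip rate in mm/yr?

dip-slip = throw / sin(dip) = 167 / sin(47°) = 228.3 m
net slip = dip-slip / sin(rake) = 228.3 / sin(51°) = 293.8 m
rate = 293.8 m / 235 ka = 0.00125 m/yr = 1.25 mm/yr

1.25 mm/yr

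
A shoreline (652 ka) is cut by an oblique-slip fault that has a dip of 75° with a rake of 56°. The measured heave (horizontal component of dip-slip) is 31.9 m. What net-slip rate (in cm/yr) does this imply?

dip-slip = heave / cos(dip) = 31.9 / cos(75°) = 123.3 m
net slip = dip-slip / sin(rake) = 123.3 / sin(56°) = 148.7 m
rate = 148.7 m / 652 ka = 0.000228 m/yr = 0.0228 cm/yr

0.0228 cm/yr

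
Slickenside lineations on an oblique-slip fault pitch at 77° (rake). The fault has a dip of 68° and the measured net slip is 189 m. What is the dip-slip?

184 m

dip-slip = net slip × sin(rake) = 189 m × sin(77°) = 184 m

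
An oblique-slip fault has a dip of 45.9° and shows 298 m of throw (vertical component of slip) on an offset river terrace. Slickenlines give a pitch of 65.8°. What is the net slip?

455 m

dip-slip = throw / sin(dip) = 298 / sin(45.9°) = 415 m
net slip = dip-slip / sin(rake) = 415 / sin(65.8°) = 455 m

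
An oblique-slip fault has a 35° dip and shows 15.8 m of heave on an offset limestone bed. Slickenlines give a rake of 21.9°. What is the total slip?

dip-slip = heave / cos(dip) = 15.8 / cos(35°) = 19.29 m
net slip = dip-slip / sin(rake) = 19.29 / sin(21.9°) = 51.7 m

51.7 m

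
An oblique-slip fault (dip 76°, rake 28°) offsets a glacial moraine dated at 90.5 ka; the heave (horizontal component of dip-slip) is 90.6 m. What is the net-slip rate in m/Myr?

dip-slip = heave / cos(dip) = 90.6 / cos(76°) = 374.5 m
net slip = dip-slip / sin(rake) = 374.5 / sin(28°) = 797.7 m
rate = 797.7 m / 90.5 ka = 0.00881 m/yr = 8810 m/Myr

8810 m/Myr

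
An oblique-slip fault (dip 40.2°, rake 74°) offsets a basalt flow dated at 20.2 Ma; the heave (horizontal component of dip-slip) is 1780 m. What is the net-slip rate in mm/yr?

0.120 mm/yr

dip-slip = heave / cos(dip) = 1780 / cos(40.2°) = 2330 m
net slip = dip-slip / sin(rake) = 2330 / sin(74°) = 2424 m
rate = 2424 m / 20.2 Ma = 0.000120 m/yr = 0.120 mm/yr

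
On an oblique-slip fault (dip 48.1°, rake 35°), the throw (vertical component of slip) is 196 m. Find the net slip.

dip-slip = throw / sin(dip) = 196 / sin(48.1°) = 263.3 m
net slip = dip-slip / sin(rake) = 263.3 / sin(35°) = 459 m

459 m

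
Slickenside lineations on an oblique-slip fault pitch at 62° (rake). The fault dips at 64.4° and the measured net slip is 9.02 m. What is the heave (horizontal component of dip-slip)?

3.44 m

dip-slip = net slip × sin(rake) = 9.02 m × sin(62°) = 7.964 m
heave = dip-slip × cos(dip) = 7.964 × cos(64.4°) = 3.44 m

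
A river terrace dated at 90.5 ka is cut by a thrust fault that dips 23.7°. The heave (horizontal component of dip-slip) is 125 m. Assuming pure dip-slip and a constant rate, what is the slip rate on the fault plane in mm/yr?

dip-slip = heave / cos(dip) = 125 m / cos(23.7°) = 136.5 m
rate = 136.5 m / 90.5 ka = 0.00151 m/yr = 1.51 mm/yr

1.51 mm/yr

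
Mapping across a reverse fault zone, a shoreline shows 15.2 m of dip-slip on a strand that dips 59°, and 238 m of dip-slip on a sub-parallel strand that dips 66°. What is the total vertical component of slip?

230 m

throw_A = 15.2 × sin(59°) = 13.03 m
throw_B = 238 × sin(66°) = 217.4 m
total = 13.03 + 217.4 = 230 m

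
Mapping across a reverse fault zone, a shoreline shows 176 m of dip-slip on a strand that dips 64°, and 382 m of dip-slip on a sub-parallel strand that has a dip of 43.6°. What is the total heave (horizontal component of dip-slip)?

354 m

heave_A = 176 × cos(64°) = 77.15 m
heave_B = 382 × cos(43.6°) = 276.6 m
total = 77.15 + 276.6 = 354 m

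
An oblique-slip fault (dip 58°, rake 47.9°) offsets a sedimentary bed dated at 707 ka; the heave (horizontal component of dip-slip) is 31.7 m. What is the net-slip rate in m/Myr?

114 m/Myr

dip-slip = heave / cos(dip) = 31.7 / cos(58°) = 59.82 m
net slip = dip-slip / sin(rake) = 59.82 / sin(47.9°) = 80.62 m
rate = 80.62 m / 707 ka = 0.000114 m/yr = 114 m/Myr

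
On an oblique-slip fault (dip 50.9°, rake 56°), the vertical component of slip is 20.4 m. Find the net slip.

31.7 m

dip-slip = throw / sin(dip) = 20.4 / sin(50.9°) = 26.29 m
net slip = dip-slip / sin(rake) = 26.29 / sin(56°) = 31.7 m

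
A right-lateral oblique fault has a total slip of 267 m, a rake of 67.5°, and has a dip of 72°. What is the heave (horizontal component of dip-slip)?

dip-slip = net slip × sin(rake) = 267 m × sin(67.5°) = 246.7 m
heave = dip-slip × cos(dip) = 246.7 × cos(72°) = 76.2 m

76.2 m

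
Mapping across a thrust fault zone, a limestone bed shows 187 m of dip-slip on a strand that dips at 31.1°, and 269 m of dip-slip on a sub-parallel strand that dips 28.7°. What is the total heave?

heave_A = 187 × cos(31.1°) = 160.1 m
heave_B = 269 × cos(28.7°) = 236 m
total = 160.1 + 236 = 396 m

396 m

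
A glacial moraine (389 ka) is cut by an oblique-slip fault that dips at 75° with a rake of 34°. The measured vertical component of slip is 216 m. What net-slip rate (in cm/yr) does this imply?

dip-slip = throw / sin(dip) = 216 / sin(75°) = 223.6 m
net slip = dip-slip / sin(rake) = 223.6 / sin(34°) = 399.9 m
rate = 399.9 m / 389 ka = 0.00103 m/yr = 0.103 cm/yr

0.103 cm/yr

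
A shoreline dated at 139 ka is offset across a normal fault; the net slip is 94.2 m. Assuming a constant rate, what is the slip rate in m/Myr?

678 m/Myr

rate = 94.2 m / 139 ka = 0.000678 m/yr = 678 m/Myr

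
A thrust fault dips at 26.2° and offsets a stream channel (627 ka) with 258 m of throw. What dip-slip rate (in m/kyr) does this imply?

dip-slip = throw / sin(dip) = 258 m / sin(26.2°) = 584.4 m
rate = 584.4 m / 627 ka = 0.000932 m/yr = 0.932 m/kyr

0.932 m/kyr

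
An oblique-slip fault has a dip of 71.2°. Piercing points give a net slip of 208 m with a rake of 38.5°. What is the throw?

123 m

dip-slip = net slip × sin(rake) = 208 m × sin(38.5°) = 129.5 m
throw = dip-slip × sin(dip) = 129.5 × sin(71.2°) = 123 m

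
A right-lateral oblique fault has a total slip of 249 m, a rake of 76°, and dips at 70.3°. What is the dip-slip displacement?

dip-slip = net slip × sin(rake) = 249 m × sin(76°) = 242 m

242 m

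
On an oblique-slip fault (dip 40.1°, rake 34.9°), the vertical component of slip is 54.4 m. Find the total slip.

dip-slip = throw / sin(dip) = 54.4 / sin(40.1°) = 84.46 m
net slip = dip-slip / sin(rake) = 84.46 / sin(34.9°) = 148 m

148 m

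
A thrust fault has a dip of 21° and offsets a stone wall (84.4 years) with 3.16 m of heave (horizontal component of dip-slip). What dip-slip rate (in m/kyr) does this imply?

40.1 m/kyr

dip-slip = heave / cos(dip) = 3.16 m / cos(21°) = 3.385 m
rate = 3.385 m / 84.4 years = 0.0401 m/yr = 40.1 m/kyr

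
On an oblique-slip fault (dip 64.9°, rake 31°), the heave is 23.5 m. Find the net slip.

dip-slip = heave / cos(dip) = 23.5 / cos(64.9°) = 55.40 m
net slip = dip-slip / sin(rake) = 55.40 / sin(31°) = 108 m

108 m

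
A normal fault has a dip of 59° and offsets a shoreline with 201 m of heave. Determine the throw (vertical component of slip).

335 m

throw = heave × tan(dip) = 201 × tan(59°) = 335 m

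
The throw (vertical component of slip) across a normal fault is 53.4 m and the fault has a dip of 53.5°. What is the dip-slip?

dip-slip = throw / sin(dip) = 53.4 / sin(53.5°) = 66.4 m

66.4 m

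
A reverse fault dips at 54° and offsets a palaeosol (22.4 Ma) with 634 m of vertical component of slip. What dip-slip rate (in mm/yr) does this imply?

dip-slip = throw / sin(dip) = 634 m / sin(54°) = 783.7 m
rate = 783.7 m / 22.4 Ma = 0.0000350 m/yr = 0.0350 mm/yr

0.0350 mm/yr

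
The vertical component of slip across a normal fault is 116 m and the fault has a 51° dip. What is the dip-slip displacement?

dip-slip = throw / sin(dip) = 116 / sin(51°) = 149 m

149 m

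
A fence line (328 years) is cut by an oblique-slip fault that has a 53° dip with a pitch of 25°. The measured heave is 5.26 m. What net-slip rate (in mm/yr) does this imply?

dip-slip = heave / cos(dip) = 5.26 / cos(53°) = 8.740 m
net slip = dip-slip / sin(rake) = 8.740 / sin(25°) = 20.68 m
rate = 20.68 m / 328 years = 0.0631 m/yr = 63.1 mm/yr

63.1 mm/yr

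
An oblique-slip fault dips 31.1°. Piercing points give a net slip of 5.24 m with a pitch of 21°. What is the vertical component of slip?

0.970 m

dip-slip = net slip × sin(rake) = 5.24 m × sin(21°) = 1.878 m
throw = dip-slip × sin(dip) = 1.878 × sin(31.1°) = 0.970 m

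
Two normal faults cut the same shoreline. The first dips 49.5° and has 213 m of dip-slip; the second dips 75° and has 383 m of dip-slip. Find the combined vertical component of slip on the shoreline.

532 m

throw_A = 213 × sin(49.5°) = 162 m
throw_B = 383 × sin(75°) = 369.9 m
total = 162 + 369.9 = 532 m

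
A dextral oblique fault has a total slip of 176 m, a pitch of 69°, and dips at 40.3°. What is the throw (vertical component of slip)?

106 m

dip-slip = net slip × sin(rake) = 176 m × sin(69°) = 164.3 m
throw = dip-slip × sin(dip) = 164.3 × sin(40.3°) = 106 m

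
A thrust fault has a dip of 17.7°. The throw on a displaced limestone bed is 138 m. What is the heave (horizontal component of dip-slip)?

heave = throw / tan(dip) = 138 / tan(17.7°) = 432 m

432 m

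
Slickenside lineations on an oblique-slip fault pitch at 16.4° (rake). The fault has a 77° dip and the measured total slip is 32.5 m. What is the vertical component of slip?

dip-slip = net slip × sin(rake) = 32.5 m × sin(16.4°) = 9.176 m
throw = dip-slip × sin(dip) = 9.176 × sin(77°) = 8.94 m

8.94 m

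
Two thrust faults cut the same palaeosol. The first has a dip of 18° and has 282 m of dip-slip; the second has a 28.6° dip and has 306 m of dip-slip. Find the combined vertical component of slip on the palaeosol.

234 m

throw_A = 282 × sin(18°) = 87.14 m
throw_B = 306 × sin(28.6°) = 146.5 m
total = 87.14 + 146.5 = 234 m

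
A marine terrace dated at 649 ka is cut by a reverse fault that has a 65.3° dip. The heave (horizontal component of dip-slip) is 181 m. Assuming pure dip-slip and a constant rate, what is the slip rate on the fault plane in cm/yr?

dip-slip = heave / cos(dip) = 181 m / cos(65.3°) = 433.2 m
rate = 433.2 m / 649 ka = 0.000667 m/yr = 0.0667 cm/yr

0.0667 cm/yr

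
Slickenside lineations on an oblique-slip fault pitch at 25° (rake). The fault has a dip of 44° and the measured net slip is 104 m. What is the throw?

dip-slip = net slip × sin(rake) = 104 m × sin(25°) = 43.95 m
throw = dip-slip × sin(dip) = 43.95 × sin(44°) = 30.5 m

30.5 m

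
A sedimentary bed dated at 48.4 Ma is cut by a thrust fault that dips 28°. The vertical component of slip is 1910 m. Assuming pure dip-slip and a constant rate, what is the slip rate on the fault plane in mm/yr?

0.0841 mm/yr

dip-slip = throw / sin(dip) = 1910 m / sin(28°) = 4068 m
rate = 4068 m / 48.4 Ma = 0.0000841 m/yr = 0.0841 mm/yr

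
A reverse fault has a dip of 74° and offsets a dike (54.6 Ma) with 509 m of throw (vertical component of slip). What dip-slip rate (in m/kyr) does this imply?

0.00970 m/kyr

dip-slip = throw / sin(dip) = 509 m / sin(74°) = 529.5 m
rate = 529.5 m / 54.6 Ma = 0.00000970 m/yr = 0.00970 m/kyr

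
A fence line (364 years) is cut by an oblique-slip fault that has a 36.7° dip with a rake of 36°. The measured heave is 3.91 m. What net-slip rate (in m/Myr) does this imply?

dip-slip = heave / cos(dip) = 3.91 / cos(36.7°) = 4.877 m
net slip = dip-slip / sin(rake) = 4.877 / sin(36°) = 8.297 m
rate = 8.297 m / 364 years = 0.0228 m/yr = 22800 m/Myr

22800 m/Myr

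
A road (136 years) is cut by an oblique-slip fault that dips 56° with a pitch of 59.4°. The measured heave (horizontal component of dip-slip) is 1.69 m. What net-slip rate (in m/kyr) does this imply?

dip-slip = heave / cos(dip) = 1.69 / cos(56°) = 3.022 m
net slip = dip-slip / sin(rake) = 3.022 / sin(59.4°) = 3.511 m
rate = 3.511 m / 136 years = 0.0258 m/yr = 25.8 m/kyr

25.8 m/kyr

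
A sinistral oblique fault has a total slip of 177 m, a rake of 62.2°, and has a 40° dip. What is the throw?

101 m

dip-slip = net slip × sin(rake) = 177 m × sin(62.2°) = 156.6 m
throw = dip-slip × sin(dip) = 156.6 × sin(40°) = 101 m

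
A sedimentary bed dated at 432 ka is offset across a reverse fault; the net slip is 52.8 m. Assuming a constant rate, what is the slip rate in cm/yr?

0.0122 cm/yr

rate = 52.8 m / 432 ka = 0.000122 m/yr = 0.0122 cm/yr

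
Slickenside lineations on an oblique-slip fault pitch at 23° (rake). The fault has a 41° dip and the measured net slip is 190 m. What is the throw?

48.7 m

dip-slip = net slip × sin(rake) = 190 m × sin(23°) = 74.24 m
throw = dip-slip × sin(dip) = 74.24 × sin(41°) = 48.7 m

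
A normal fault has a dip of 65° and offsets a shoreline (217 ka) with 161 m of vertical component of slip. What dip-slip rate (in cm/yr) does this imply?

0.0819 cm/yr

dip-slip = throw / sin(dip) = 161 m / sin(65°) = 177.6 m
rate = 177.6 m / 217 ka = 0.000819 m/yr = 0.0819 cm/yr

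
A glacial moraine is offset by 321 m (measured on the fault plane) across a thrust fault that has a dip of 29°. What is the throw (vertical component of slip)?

throw = dip-slip × sin(dip) = 321 m × sin(29°) = 156 m

156 m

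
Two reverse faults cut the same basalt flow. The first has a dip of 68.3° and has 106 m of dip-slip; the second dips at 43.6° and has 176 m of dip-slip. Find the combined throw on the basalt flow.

220 m

throw_A = 106 × sin(68.3°) = 98.49 m
throw_B = 176 × sin(43.6°) = 121.4 m
total = 98.49 + 121.4 = 220 m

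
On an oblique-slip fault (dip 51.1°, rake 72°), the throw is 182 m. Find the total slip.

dip-slip = throw / sin(dip) = 182 / sin(51.1°) = 233.9 m
net slip = dip-slip / sin(rake) = 233.9 / sin(72°) = 246 m

246 m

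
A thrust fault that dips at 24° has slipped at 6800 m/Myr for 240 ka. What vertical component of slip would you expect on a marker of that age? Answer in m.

664 m

dip-slip = rate × time = 6800 m/Myr × 240 ka = 1632 m
throw = dip-slip × sin(dip) = 1632 × sin(24°) = 664 m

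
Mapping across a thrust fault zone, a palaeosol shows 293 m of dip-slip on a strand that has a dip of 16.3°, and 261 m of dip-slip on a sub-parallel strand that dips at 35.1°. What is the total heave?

heave_A = 293 × cos(16.3°) = 281.2 m
heave_B = 261 × cos(35.1°) = 213.5 m
total = 281.2 + 213.5 = 495 m

495 m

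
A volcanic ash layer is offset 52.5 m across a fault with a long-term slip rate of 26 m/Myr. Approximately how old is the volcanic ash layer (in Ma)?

age = offset / rate = 52.5 m / (26 m/Myr) = 2.02e+06 yr = 2.02 Ma

2.02 Ma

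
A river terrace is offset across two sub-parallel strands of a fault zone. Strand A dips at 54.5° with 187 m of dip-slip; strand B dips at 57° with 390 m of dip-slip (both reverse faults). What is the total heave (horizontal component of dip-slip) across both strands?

heave_A = 187 × cos(54.5°) = 108.6 m
heave_B = 390 × cos(57°) = 212.4 m
total = 108.6 + 212.4 = 321 m

321 m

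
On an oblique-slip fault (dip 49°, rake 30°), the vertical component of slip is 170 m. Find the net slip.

451 m

dip-slip = throw / sin(dip) = 170 / sin(49°) = 225.3 m
net slip = dip-slip / sin(rake) = 225.3 / sin(30°) = 451 m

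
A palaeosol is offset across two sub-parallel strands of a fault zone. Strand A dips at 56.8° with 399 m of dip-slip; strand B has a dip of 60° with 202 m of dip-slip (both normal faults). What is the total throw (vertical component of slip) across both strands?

509 m

throw_A = 399 × sin(56.8°) = 333.9 m
throw_B = 202 × sin(60°) = 174.9 m
total = 333.9 + 174.9 = 509 m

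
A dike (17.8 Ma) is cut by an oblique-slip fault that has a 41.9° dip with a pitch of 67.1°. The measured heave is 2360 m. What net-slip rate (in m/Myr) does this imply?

dip-slip = heave / cos(dip) = 2360 / cos(41.9°) = 3171 m
net slip = dip-slip / sin(rake) = 3171 / sin(67.1°) = 3442 m
rate = 3442 m / 17.8 Ma = 0.000193 m/yr = 193 m/Myr

193 m/Myr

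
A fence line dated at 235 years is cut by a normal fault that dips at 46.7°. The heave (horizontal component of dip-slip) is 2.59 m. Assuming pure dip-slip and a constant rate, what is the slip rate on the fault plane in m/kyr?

16.1 m/kyr

dip-slip = heave / cos(dip) = 2.59 m / cos(46.7°) = 3.777 m
rate = 3.777 m / 235 years = 0.0161 m/yr = 16.1 m/kyr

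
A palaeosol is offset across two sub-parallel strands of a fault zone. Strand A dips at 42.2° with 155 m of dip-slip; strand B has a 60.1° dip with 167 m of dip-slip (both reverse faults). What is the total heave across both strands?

198 m

heave_A = 155 × cos(42.2°) = 114.8 m
heave_B = 167 × cos(60.1°) = 83.25 m
total = 114.8 + 83.25 = 198 m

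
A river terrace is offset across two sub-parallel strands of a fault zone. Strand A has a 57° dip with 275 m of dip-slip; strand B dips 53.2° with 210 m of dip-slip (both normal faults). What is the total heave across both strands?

heave_A = 275 × cos(57°) = 149.8 m
heave_B = 210 × cos(53.2°) = 125.8 m
total = 149.8 + 125.8 = 276 m

276 m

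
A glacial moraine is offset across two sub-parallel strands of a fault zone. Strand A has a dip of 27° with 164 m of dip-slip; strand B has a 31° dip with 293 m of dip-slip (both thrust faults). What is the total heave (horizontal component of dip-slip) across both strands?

heave_A = 164 × cos(27°) = 146.1 m
heave_B = 293 × cos(31°) = 251.2 m
total = 146.1 + 251.2 = 397 m

397 m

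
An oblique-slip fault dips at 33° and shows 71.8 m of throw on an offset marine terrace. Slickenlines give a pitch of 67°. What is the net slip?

143 m

dip-slip = throw / sin(dip) = 71.8 / sin(33°) = 131.8 m
net slip = dip-slip / sin(rake) = 131.8 / sin(67°) = 143 m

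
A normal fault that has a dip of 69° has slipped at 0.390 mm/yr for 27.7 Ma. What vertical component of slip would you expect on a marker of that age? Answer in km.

dip-slip = rate × time = 0.390 mm/yr × 27.7 Ma = 10800 m
throw = dip-slip × sin(dip) = 10800 × sin(69°) = 10100 m = 10.1 km

10.1 km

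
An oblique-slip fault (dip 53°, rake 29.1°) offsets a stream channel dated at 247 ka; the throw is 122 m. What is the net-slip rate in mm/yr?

1.27 mm/yr

dip-slip = throw / sin(dip) = 122 / sin(53°) = 152.8 m
net slip = dip-slip / sin(rake) = 152.8 / sin(29.1°) = 314.1 m
rate = 314.1 m / 247 ka = 0.00127 m/yr = 1.27 mm/yr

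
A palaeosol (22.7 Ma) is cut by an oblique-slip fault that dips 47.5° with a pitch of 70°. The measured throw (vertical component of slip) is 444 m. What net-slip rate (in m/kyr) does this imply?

0.0282 m/kyr

dip-slip = throw / sin(dip) = 444 / sin(47.5°) = 602.2 m
net slip = dip-slip / sin(rake) = 602.2 / sin(70°) = 640.9 m
rate = 640.9 m / 22.7 Ma = 0.0000282 m/yr = 0.0282 m/kyr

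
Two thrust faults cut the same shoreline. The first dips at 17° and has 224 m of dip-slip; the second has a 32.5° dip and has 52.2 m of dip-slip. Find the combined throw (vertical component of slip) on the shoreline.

93.5 m

throw_A = 224 × sin(17°) = 65.49 m
throw_B = 52.2 × sin(32.5°) = 28.05 m
total = 65.49 + 28.05 = 93.5 m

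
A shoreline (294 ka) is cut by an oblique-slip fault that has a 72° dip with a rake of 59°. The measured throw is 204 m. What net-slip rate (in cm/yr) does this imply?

dip-slip = throw / sin(dip) = 204 / sin(72°) = 214.5 m
net slip = dip-slip / sin(rake) = 214.5 / sin(59°) = 250.2 m
rate = 250.2 m / 294 ka = 0.000851 m/yr = 0.0851 cm/yr

0.0851 cm/yr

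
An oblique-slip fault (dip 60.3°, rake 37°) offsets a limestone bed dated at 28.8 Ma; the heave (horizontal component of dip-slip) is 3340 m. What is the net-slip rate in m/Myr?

dip-slip = heave / cos(dip) = 3340 / cos(60.3°) = 6741 m
net slip = dip-slip / sin(rake) = 6741 / sin(37°) = 11200 m
rate = 11200 m / 28.8 Ma = 0.000389 m/yr = 389 m/Myr

389 m/Myr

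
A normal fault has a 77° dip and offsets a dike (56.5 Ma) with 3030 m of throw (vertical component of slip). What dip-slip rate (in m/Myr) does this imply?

dip-slip = throw / sin(dip) = 3030 m / sin(77°) = 3110 m
rate = 3110 m / 56.5 Ma = 0.0000550 m/yr = 55 m/Myr

55 m/Myr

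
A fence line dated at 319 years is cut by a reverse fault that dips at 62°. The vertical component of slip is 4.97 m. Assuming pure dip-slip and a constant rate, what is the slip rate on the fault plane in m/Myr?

17600 m/Myr

dip-slip = throw / sin(dip) = 4.97 m / sin(62°) = 5.629 m
rate = 5.629 m / 319 years = 0.0176 m/yr = 17600 m/Myr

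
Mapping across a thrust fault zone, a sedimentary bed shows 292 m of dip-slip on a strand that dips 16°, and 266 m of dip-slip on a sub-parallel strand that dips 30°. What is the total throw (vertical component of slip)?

throw_A = 292 × sin(16°) = 80.49 m
throw_B = 266 × sin(30°) = 133 m
total = 80.49 + 133 = 213 m

213 m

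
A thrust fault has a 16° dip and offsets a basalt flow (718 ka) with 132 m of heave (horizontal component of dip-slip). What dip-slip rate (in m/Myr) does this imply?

dip-slip = heave / cos(dip) = 132 m / cos(16°) = 137.3 m
rate = 137.3 m / 718 ka = 0.000191 m/yr = 191 m/Myr

191 m/Myr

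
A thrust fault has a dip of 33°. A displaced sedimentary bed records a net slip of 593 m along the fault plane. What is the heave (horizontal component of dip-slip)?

497 m

heave = dip-slip × cos(dip) = 593 m × cos(33°) = 497 m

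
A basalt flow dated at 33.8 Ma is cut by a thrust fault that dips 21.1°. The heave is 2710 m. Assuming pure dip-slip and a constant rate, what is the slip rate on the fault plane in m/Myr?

dip-slip = heave / cos(dip) = 2710 m / cos(21.1°) = 2905 m
rate = 2905 m / 33.8 Ma = 0.0000859 m/yr = 85.9 m/Myr

85.9 m/Myr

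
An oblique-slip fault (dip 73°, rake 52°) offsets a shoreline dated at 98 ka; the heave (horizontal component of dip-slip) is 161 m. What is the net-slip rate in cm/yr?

0.713 cm/yr

dip-slip = heave / cos(dip) = 161 / cos(73°) = 550.7 m
net slip = dip-slip / sin(rake) = 550.7 / sin(52°) = 698.8 m
rate = 698.8 m / 98 ka = 0.00713 m/yr = 0.713 cm/yr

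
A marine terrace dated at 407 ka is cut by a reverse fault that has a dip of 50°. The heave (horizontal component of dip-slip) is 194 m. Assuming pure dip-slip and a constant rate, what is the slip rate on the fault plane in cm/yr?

dip-slip = heave / cos(dip) = 194 m / cos(50°) = 301.8 m
rate = 301.8 m / 407 ka = 0.000742 m/yr = 0.0742 cm/yr

0.0742 cm/yr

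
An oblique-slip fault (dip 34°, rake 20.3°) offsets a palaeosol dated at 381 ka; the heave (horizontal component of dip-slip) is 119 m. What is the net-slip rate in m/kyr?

1.09 m/kyr

dip-slip = heave / cos(dip) = 119 / cos(34°) = 143.5 m
net slip = dip-slip / sin(rake) = 143.5 / sin(20.3°) = 413.7 m
rate = 413.7 m / 381 ka = 0.00109 m/yr = 1.09 m/kyr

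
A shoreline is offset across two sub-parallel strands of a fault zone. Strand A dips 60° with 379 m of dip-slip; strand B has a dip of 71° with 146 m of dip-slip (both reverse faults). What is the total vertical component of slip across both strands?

throw_A = 379 × sin(60°) = 328.2 m
throw_B = 146 × sin(71°) = 138 m
total = 328.2 + 138 = 466 m

466 m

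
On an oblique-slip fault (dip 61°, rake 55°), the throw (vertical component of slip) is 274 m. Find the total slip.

dip-slip = throw / sin(dip) = 274 / sin(61°) = 313.3 m
net slip = dip-slip / sin(rake) = 313.3 / sin(55°) = 382 m

382 m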